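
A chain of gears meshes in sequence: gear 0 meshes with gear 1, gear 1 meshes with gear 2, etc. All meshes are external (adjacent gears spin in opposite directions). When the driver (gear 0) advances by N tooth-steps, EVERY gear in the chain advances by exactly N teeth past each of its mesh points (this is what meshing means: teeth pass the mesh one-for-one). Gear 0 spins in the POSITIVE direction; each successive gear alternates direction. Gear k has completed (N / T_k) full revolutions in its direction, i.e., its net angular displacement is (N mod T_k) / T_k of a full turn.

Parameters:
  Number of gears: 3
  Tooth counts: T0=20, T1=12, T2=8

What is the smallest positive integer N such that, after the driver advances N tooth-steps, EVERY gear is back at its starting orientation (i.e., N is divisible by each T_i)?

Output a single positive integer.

Gear k returns to start when N is a multiple of T_k.
All gears at start simultaneously when N is a common multiple of [20, 12, 8]; the smallest such N is lcm(20, 12, 8).
Start: lcm = T0 = 20
Fold in T1=12: gcd(20, 12) = 4; lcm(20, 12) = 20 * 12 / 4 = 240 / 4 = 60
Fold in T2=8: gcd(60, 8) = 4; lcm(60, 8) = 60 * 8 / 4 = 480 / 4 = 120
Full cycle length = 120

Answer: 120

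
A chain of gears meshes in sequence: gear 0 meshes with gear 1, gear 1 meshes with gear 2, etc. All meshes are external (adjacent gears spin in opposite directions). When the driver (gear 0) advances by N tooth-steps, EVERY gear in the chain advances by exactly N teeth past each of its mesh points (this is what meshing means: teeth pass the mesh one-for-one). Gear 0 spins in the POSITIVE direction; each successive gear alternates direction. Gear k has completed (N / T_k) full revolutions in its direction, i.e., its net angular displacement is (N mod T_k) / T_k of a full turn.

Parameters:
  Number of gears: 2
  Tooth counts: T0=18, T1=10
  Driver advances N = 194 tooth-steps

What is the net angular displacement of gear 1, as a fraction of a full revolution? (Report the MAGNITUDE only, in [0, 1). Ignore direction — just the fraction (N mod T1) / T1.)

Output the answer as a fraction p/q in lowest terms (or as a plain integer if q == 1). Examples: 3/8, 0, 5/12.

Chain of 2 gears, tooth counts: [18, 10]
  gear 0: T0=18, direction=positive, advance = 194 mod 18 = 14 teeth = 14/18 turn
  gear 1: T1=10, direction=negative, advance = 194 mod 10 = 4 teeth = 4/10 turn
Gear 1: 194 mod 10 = 4
Fraction = 4 / 10 = 2/5 (gcd(4,10)=2) = 2/5

Answer: 2/5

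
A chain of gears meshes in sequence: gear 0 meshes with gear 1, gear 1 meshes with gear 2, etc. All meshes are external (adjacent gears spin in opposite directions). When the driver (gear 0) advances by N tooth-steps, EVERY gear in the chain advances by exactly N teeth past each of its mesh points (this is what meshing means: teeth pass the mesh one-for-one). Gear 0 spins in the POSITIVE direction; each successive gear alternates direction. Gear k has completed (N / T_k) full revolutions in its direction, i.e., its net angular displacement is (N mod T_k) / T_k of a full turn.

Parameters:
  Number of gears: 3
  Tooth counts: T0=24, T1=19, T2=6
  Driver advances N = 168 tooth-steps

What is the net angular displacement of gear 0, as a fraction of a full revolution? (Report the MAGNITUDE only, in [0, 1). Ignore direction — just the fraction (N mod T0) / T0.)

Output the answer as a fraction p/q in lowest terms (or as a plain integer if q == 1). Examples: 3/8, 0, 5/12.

Chain of 3 gears, tooth counts: [24, 19, 6]
  gear 0: T0=24, direction=positive, advance = 168 mod 24 = 0 teeth = 0/24 turn
  gear 1: T1=19, direction=negative, advance = 168 mod 19 = 16 teeth = 16/19 turn
  gear 2: T2=6, direction=positive, advance = 168 mod 6 = 0 teeth = 0/6 turn
Gear 0: 168 mod 24 = 0
Fraction = 0 / 24 = 0/1 (gcd(0,24)=24) = 0

Answer: 0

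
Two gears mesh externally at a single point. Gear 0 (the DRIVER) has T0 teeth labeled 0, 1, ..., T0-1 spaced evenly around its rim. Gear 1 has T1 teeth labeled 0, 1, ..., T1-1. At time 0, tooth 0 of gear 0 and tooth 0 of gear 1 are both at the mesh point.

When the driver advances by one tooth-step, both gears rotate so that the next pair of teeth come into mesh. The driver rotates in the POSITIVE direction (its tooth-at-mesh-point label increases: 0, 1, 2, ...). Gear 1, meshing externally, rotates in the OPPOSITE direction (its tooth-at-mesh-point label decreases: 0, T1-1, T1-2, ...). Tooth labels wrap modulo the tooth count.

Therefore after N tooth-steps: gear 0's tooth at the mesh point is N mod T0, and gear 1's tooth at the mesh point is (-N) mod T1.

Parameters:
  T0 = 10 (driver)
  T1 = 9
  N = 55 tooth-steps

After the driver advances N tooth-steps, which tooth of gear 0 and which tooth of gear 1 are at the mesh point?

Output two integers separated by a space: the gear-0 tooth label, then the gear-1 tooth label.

Gear 0 (driver, T0=10): tooth at mesh = N mod T0
  55 = 5 * 10 + 5, so 55 mod 10 = 5
  gear 0 tooth = 5
Gear 1 (driven, T1=9): tooth at mesh = (-N) mod T1
  55 = 6 * 9 + 1, so 55 mod 9 = 1
  (-55) mod 9 = (-1) mod 9 = 9 - 1 = 8
Mesh after 55 steps: gear-0 tooth 5 meets gear-1 tooth 8

Answer: 5 8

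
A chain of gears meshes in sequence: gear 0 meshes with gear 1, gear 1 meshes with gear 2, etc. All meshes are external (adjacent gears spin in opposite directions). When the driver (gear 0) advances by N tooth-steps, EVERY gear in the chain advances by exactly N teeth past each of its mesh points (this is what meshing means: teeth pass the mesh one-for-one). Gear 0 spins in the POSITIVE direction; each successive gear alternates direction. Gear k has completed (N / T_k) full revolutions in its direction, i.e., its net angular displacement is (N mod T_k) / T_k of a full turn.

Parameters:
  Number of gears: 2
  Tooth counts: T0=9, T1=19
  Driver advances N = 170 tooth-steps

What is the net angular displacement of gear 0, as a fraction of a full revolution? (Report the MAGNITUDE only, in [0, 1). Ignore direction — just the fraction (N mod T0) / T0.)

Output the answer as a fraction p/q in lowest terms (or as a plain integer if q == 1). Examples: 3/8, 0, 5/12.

Chain of 2 gears, tooth counts: [9, 19]
  gear 0: T0=9, direction=positive, advance = 170 mod 9 = 8 teeth = 8/9 turn
  gear 1: T1=19, direction=negative, advance = 170 mod 19 = 18 teeth = 18/19 turn
Gear 0: 170 mod 9 = 8
Fraction = 8 / 9 = 8/9 (gcd(8,9)=1) = 8/9

Answer: 8/9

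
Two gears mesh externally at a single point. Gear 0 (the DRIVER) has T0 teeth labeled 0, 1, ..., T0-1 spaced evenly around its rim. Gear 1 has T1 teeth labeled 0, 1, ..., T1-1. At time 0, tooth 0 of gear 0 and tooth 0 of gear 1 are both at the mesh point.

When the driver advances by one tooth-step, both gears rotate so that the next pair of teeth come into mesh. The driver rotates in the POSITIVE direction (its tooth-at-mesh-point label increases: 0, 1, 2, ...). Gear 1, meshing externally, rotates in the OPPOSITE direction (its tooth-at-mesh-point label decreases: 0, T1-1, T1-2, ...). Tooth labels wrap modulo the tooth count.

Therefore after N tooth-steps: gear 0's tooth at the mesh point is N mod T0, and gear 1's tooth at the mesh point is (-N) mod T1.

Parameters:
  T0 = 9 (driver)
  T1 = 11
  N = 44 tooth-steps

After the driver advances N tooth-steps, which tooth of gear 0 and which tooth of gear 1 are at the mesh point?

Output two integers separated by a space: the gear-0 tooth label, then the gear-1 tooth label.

Gear 0 (driver, T0=9): tooth at mesh = N mod T0
  44 = 4 * 9 + 8, so 44 mod 9 = 8
  gear 0 tooth = 8
Gear 1 (driven, T1=11): tooth at mesh = (-N) mod T1
  44 = 4 * 11 + 0, so 44 mod 11 = 0
  (-44) mod 11 = 0
Mesh after 44 steps: gear-0 tooth 8 meets gear-1 tooth 0

Answer: 8 0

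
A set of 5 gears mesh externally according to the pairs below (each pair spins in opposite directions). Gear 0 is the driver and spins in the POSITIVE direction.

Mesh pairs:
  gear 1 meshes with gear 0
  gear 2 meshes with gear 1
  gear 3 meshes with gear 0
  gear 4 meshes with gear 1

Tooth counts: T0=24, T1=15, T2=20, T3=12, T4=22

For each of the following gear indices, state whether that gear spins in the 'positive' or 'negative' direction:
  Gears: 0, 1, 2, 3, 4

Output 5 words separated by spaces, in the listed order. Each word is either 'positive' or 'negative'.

Gear 0 (driver): positive (depth 0)
  gear 1: meshes with gear 0 -> depth 1 -> negative (opposite of gear 0)
  gear 2: meshes with gear 1 -> depth 2 -> positive (opposite of gear 1)
  gear 3: meshes with gear 0 -> depth 1 -> negative (opposite of gear 0)
  gear 4: meshes with gear 1 -> depth 2 -> positive (opposite of gear 1)
Queried indices 0, 1, 2, 3, 4 -> positive, negative, positive, negative, positive

Answer: positive negative positive negative positive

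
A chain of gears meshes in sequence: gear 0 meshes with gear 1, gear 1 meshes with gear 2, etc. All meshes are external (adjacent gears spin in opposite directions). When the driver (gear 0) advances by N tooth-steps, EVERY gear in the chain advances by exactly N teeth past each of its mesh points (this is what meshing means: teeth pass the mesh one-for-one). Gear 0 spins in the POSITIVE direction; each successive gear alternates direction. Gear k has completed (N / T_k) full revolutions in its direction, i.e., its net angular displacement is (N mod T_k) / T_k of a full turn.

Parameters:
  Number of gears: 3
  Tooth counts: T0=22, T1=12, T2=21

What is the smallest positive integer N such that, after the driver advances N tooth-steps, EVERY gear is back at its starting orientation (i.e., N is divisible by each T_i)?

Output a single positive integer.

Answer: 924

Derivation:
Gear k returns to start when N is a multiple of T_k.
All gears at start simultaneously when N is a common multiple of [22, 12, 21]; the smallest such N is lcm(22, 12, 21).
Start: lcm = T0 = 22
Fold in T1=12: gcd(22, 12) = 2; lcm(22, 12) = 22 * 12 / 2 = 264 / 2 = 132
Fold in T2=21: gcd(132, 21) = 3; lcm(132, 21) = 132 * 21 / 3 = 2772 / 3 = 924
Full cycle length = 924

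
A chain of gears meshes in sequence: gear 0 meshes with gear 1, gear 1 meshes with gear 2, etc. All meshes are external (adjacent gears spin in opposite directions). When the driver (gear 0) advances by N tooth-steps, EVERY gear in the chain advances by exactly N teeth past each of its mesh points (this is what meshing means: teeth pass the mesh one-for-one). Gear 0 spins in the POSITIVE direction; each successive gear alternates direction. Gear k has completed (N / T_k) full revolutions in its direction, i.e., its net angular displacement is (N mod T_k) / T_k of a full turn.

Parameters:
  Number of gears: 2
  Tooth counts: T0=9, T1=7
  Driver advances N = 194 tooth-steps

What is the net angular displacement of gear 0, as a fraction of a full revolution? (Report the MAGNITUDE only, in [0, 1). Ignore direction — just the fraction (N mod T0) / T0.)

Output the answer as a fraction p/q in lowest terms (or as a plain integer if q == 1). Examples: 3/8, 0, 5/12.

Answer: 5/9

Derivation:
Chain of 2 gears, tooth counts: [9, 7]
  gear 0: T0=9, direction=positive, advance = 194 mod 9 = 5 teeth = 5/9 turn
  gear 1: T1=7, direction=negative, advance = 194 mod 7 = 5 teeth = 5/7 turn
Gear 0: 194 mod 9 = 5
Fraction = 5 / 9 = 5/9 (gcd(5,9)=1) = 5/9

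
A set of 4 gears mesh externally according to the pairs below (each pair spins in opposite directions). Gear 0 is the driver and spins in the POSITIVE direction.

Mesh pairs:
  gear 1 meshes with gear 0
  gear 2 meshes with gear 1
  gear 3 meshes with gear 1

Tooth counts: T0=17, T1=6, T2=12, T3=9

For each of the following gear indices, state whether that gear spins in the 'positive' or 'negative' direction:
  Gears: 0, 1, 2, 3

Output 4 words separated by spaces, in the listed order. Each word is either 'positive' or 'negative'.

Answer: positive negative positive positive

Derivation:
Gear 0 (driver): positive (depth 0)
  gear 1: meshes with gear 0 -> depth 1 -> negative (opposite of gear 0)
  gear 2: meshes with gear 1 -> depth 2 -> positive (opposite of gear 1)
  gear 3: meshes with gear 1 -> depth 2 -> positive (opposite of gear 1)
Queried indices 0, 1, 2, 3 -> positive, negative, positive, positive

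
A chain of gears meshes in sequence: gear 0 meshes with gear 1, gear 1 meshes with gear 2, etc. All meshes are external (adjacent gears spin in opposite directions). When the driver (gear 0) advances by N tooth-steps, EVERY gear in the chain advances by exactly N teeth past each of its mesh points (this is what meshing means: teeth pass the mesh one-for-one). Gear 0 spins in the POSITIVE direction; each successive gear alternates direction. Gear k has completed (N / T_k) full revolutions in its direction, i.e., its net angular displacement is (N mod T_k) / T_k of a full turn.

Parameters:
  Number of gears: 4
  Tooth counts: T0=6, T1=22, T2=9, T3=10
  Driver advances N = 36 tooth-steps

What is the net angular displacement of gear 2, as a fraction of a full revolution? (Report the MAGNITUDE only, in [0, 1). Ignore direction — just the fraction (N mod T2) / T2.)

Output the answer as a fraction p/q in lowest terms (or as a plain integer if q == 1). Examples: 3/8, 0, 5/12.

Answer: 0

Derivation:
Chain of 4 gears, tooth counts: [6, 22, 9, 10]
  gear 0: T0=6, direction=positive, advance = 36 mod 6 = 0 teeth = 0/6 turn
  gear 1: T1=22, direction=negative, advance = 36 mod 22 = 14 teeth = 14/22 turn
  gear 2: T2=9, direction=positive, advance = 36 mod 9 = 0 teeth = 0/9 turn
  gear 3: T3=10, direction=negative, advance = 36 mod 10 = 6 teeth = 6/10 turn
Gear 2: 36 mod 9 = 0
Fraction = 0 / 9 = 0/1 (gcd(0,9)=9) = 0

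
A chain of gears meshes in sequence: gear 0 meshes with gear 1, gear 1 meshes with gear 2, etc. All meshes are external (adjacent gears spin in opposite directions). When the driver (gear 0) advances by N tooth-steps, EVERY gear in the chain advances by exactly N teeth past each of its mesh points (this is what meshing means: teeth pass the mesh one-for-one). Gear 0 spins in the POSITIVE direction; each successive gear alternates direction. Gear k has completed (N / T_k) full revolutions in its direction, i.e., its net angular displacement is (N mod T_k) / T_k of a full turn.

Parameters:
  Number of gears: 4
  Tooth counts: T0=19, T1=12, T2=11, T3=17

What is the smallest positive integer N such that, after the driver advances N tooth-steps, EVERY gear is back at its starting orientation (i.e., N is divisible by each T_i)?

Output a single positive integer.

Answer: 42636

Derivation:
Gear k returns to start when N is a multiple of T_k.
All gears at start simultaneously when N is a common multiple of [19, 12, 11, 17]; the smallest such N is lcm(19, 12, 11, 17).
Start: lcm = T0 = 19
Fold in T1=12: gcd(19, 12) = 1; lcm(19, 12) = 19 * 12 / 1 = 228 / 1 = 228
Fold in T2=11: gcd(228, 11) = 1; lcm(228, 11) = 228 * 11 / 1 = 2508 / 1 = 2508
Fold in T3=17: gcd(2508, 17) = 1; lcm(2508, 17) = 2508 * 17 / 1 = 42636 / 1 = 42636
Full cycle length = 42636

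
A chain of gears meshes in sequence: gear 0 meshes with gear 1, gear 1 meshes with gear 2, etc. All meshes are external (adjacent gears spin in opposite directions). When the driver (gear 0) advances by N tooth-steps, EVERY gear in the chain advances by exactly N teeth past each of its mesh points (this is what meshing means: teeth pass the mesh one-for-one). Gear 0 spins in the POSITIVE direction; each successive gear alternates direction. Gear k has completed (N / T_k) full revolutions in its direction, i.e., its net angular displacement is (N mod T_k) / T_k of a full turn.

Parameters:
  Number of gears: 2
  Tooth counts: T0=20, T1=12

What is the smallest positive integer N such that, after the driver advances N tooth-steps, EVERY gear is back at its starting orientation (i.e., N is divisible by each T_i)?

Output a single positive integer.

Answer: 60

Derivation:
Gear k returns to start when N is a multiple of T_k.
All gears at start simultaneously when N is a common multiple of [20, 12]; the smallest such N is lcm(20, 12).
Start: lcm = T0 = 20
Fold in T1=12: gcd(20, 12) = 4; lcm(20, 12) = 20 * 12 / 4 = 240 / 4 = 60
Full cycle length = 60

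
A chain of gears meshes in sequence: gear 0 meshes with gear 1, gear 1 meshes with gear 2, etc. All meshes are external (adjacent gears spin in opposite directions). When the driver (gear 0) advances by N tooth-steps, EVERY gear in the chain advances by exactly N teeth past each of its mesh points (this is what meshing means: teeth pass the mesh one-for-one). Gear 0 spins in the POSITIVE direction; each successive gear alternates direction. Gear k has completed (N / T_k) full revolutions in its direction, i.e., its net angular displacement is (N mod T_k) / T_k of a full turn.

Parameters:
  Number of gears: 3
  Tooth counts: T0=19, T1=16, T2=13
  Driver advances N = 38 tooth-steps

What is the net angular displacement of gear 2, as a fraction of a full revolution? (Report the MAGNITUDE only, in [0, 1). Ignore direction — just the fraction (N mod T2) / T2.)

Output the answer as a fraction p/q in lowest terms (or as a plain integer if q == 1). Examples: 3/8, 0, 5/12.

Answer: 12/13

Derivation:
Chain of 3 gears, tooth counts: [19, 16, 13]
  gear 0: T0=19, direction=positive, advance = 38 mod 19 = 0 teeth = 0/19 turn
  gear 1: T1=16, direction=negative, advance = 38 mod 16 = 6 teeth = 6/16 turn
  gear 2: T2=13, direction=positive, advance = 38 mod 13 = 12 teeth = 12/13 turn
Gear 2: 38 mod 13 = 12
Fraction = 12 / 13 = 12/13 (gcd(12,13)=1) = 12/13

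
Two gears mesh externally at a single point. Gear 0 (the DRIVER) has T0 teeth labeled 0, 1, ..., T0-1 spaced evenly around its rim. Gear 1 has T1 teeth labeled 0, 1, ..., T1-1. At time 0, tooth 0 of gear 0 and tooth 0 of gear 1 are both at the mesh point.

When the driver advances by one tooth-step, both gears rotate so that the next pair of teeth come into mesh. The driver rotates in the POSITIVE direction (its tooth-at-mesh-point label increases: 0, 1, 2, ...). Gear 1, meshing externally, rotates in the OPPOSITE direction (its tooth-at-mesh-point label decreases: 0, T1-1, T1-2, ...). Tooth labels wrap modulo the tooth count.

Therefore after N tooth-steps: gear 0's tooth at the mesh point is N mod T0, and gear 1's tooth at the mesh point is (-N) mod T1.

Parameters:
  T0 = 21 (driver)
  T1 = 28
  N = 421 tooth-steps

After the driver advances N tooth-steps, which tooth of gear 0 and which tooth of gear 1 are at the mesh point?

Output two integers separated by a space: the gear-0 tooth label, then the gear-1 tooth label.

Answer: 1 27

Derivation:
Gear 0 (driver, T0=21): tooth at mesh = N mod T0
  421 = 20 * 21 + 1, so 421 mod 21 = 1
  gear 0 tooth = 1
Gear 1 (driven, T1=28): tooth at mesh = (-N) mod T1
  421 = 15 * 28 + 1, so 421 mod 28 = 1
  (-421) mod 28 = (-1) mod 28 = 28 - 1 = 27
Mesh after 421 steps: gear-0 tooth 1 meets gear-1 tooth 27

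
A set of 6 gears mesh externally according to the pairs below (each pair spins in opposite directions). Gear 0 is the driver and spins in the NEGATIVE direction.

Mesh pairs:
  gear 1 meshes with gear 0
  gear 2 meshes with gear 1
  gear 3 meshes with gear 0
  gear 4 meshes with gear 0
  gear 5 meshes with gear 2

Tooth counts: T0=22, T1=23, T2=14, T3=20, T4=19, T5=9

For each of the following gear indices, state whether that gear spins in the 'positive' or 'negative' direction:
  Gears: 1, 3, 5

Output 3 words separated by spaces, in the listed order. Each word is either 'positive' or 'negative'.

Gear 0 (driver): negative (depth 0)
  gear 1: meshes with gear 0 -> depth 1 -> positive (opposite of gear 0)
  gear 2: meshes with gear 1 -> depth 2 -> negative (opposite of gear 1)
  gear 3: meshes with gear 0 -> depth 1 -> positive (opposite of gear 0)
  gear 4: meshes with gear 0 -> depth 1 -> positive (opposite of gear 0)
  gear 5: meshes with gear 2 -> depth 3 -> positive (opposite of gear 2)
Queried indices 1, 3, 5 -> positive, positive, positive

Answer: positive positive positive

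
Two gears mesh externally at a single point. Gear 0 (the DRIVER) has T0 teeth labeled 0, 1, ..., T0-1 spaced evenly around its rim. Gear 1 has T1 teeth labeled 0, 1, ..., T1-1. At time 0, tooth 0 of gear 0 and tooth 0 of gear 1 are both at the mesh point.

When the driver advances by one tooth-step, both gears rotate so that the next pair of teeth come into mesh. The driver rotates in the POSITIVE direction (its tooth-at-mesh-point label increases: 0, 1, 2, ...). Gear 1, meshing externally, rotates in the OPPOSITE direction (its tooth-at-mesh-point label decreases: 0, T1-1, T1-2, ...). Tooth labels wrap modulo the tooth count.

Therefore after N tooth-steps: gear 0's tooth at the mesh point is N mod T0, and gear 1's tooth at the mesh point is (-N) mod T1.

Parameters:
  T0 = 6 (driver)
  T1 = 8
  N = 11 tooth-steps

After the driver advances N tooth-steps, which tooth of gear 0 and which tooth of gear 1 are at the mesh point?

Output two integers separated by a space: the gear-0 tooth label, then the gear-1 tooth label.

Answer: 5 5

Derivation:
Gear 0 (driver, T0=6): tooth at mesh = N mod T0
  11 = 1 * 6 + 5, so 11 mod 6 = 5
  gear 0 tooth = 5
Gear 1 (driven, T1=8): tooth at mesh = (-N) mod T1
  11 = 1 * 8 + 3, so 11 mod 8 = 3
  (-11) mod 8 = (-3) mod 8 = 8 - 3 = 5
Mesh after 11 steps: gear-0 tooth 5 meets gear-1 tooth 5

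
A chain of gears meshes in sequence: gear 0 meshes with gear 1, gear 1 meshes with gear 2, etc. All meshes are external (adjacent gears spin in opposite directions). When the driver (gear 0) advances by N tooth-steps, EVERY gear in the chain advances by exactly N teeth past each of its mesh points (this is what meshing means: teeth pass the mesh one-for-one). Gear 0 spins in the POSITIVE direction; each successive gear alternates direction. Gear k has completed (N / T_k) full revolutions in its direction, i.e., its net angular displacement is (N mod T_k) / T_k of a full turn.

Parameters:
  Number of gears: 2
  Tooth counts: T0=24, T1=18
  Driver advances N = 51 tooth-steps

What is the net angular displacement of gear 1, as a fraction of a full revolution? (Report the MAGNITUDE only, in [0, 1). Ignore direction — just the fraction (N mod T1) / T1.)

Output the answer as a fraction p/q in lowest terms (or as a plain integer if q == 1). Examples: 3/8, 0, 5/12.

Chain of 2 gears, tooth counts: [24, 18]
  gear 0: T0=24, direction=positive, advance = 51 mod 24 = 3 teeth = 3/24 turn
  gear 1: T1=18, direction=negative, advance = 51 mod 18 = 15 teeth = 15/18 turn
Gear 1: 51 mod 18 = 15
Fraction = 15 / 18 = 5/6 (gcd(15,18)=3) = 5/6

Answer: 5/6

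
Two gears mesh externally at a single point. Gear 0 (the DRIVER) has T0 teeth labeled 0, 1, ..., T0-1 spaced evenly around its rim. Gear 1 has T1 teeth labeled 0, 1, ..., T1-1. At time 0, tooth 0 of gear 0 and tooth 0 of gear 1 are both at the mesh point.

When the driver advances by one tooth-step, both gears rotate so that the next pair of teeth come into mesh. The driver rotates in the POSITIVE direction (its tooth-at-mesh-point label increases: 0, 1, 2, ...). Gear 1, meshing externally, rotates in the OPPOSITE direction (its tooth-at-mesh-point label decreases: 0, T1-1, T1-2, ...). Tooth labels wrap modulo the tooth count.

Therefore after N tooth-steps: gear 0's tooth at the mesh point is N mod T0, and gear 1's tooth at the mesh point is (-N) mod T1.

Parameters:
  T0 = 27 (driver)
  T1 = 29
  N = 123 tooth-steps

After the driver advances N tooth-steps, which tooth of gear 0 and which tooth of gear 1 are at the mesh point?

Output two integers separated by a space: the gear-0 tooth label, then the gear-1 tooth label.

Answer: 15 22

Derivation:
Gear 0 (driver, T0=27): tooth at mesh = N mod T0
  123 = 4 * 27 + 15, so 123 mod 27 = 15
  gear 0 tooth = 15
Gear 1 (driven, T1=29): tooth at mesh = (-N) mod T1
  123 = 4 * 29 + 7, so 123 mod 29 = 7
  (-123) mod 29 = (-7) mod 29 = 29 - 7 = 22
Mesh after 123 steps: gear-0 tooth 15 meets gear-1 tooth 22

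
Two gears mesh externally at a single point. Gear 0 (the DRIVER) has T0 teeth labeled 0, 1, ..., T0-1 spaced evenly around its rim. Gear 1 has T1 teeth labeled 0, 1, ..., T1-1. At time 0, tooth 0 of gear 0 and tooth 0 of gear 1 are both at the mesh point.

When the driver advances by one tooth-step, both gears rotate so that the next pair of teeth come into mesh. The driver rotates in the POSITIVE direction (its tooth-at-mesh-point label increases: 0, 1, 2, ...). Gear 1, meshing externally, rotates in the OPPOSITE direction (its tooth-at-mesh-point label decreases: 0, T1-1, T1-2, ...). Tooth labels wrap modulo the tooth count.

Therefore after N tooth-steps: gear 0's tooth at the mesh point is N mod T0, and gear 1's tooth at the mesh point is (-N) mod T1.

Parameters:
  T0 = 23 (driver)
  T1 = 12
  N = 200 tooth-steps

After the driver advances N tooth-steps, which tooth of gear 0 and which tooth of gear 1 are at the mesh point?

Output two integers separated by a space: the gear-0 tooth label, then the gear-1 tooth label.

Gear 0 (driver, T0=23): tooth at mesh = N mod T0
  200 = 8 * 23 + 16, so 200 mod 23 = 16
  gear 0 tooth = 16
Gear 1 (driven, T1=12): tooth at mesh = (-N) mod T1
  200 = 16 * 12 + 8, so 200 mod 12 = 8
  (-200) mod 12 = (-8) mod 12 = 12 - 8 = 4
Mesh after 200 steps: gear-0 tooth 16 meets gear-1 tooth 4

Answer: 16 4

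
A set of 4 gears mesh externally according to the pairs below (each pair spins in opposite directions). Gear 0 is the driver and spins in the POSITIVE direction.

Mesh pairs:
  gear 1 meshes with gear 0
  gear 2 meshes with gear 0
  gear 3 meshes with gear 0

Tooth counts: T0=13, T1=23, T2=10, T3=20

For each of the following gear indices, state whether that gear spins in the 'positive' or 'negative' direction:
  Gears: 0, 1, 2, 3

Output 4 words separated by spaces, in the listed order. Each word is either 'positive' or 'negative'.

Gear 0 (driver): positive (depth 0)
  gear 1: meshes with gear 0 -> depth 1 -> negative (opposite of gear 0)
  gear 2: meshes with gear 0 -> depth 1 -> negative (opposite of gear 0)
  gear 3: meshes with gear 0 -> depth 1 -> negative (opposite of gear 0)
Queried indices 0, 1, 2, 3 -> positive, negative, negative, negative

Answer: positive negative negative negative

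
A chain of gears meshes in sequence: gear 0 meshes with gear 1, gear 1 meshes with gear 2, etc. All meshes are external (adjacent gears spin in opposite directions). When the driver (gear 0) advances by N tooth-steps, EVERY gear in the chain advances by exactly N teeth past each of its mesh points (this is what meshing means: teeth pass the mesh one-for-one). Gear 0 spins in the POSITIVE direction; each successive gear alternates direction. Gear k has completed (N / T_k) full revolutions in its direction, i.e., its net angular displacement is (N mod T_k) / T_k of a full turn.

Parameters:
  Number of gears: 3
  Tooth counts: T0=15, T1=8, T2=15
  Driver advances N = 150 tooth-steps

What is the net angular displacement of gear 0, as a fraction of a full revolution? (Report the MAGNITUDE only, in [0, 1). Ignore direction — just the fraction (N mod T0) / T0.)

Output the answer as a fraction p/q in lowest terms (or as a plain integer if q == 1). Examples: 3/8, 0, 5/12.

Chain of 3 gears, tooth counts: [15, 8, 15]
  gear 0: T0=15, direction=positive, advance = 150 mod 15 = 0 teeth = 0/15 turn
  gear 1: T1=8, direction=negative, advance = 150 mod 8 = 6 teeth = 6/8 turn
  gear 2: T2=15, direction=positive, advance = 150 mod 15 = 0 teeth = 0/15 turn
Gear 0: 150 mod 15 = 0
Fraction = 0 / 15 = 0/1 (gcd(0,15)=15) = 0

Answer: 0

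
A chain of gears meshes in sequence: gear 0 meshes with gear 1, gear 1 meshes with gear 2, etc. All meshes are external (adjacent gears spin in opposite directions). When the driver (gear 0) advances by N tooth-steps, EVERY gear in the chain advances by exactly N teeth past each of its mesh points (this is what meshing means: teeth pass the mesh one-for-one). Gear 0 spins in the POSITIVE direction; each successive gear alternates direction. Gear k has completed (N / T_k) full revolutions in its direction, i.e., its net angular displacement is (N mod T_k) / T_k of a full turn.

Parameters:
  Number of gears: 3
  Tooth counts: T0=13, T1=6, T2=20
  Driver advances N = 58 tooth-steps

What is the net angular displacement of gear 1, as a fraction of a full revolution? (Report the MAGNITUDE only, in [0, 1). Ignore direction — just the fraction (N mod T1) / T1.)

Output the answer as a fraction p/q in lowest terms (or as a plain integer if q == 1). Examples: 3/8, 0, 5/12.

Answer: 2/3

Derivation:
Chain of 3 gears, tooth counts: [13, 6, 20]
  gear 0: T0=13, direction=positive, advance = 58 mod 13 = 6 teeth = 6/13 turn
  gear 1: T1=6, direction=negative, advance = 58 mod 6 = 4 teeth = 4/6 turn
  gear 2: T2=20, direction=positive, advance = 58 mod 20 = 18 teeth = 18/20 turn
Gear 1: 58 mod 6 = 4
Fraction = 4 / 6 = 2/3 (gcd(4,6)=2) = 2/3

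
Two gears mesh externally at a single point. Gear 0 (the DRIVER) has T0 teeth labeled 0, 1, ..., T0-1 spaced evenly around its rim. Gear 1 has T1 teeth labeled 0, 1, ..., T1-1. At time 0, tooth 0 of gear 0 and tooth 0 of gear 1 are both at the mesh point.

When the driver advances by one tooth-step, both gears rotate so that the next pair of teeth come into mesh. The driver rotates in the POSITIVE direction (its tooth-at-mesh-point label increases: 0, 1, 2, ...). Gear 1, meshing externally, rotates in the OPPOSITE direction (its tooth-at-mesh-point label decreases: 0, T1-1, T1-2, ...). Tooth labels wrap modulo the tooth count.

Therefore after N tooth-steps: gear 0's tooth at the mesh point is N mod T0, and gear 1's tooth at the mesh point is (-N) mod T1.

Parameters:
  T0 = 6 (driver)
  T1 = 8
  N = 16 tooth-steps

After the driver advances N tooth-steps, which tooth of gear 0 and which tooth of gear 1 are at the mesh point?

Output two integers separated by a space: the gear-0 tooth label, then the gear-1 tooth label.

Gear 0 (driver, T0=6): tooth at mesh = N mod T0
  16 = 2 * 6 + 4, so 16 mod 6 = 4
  gear 0 tooth = 4
Gear 1 (driven, T1=8): tooth at mesh = (-N) mod T1
  16 = 2 * 8 + 0, so 16 mod 8 = 0
  (-16) mod 8 = 0
Mesh after 16 steps: gear-0 tooth 4 meets gear-1 tooth 0

Answer: 4 0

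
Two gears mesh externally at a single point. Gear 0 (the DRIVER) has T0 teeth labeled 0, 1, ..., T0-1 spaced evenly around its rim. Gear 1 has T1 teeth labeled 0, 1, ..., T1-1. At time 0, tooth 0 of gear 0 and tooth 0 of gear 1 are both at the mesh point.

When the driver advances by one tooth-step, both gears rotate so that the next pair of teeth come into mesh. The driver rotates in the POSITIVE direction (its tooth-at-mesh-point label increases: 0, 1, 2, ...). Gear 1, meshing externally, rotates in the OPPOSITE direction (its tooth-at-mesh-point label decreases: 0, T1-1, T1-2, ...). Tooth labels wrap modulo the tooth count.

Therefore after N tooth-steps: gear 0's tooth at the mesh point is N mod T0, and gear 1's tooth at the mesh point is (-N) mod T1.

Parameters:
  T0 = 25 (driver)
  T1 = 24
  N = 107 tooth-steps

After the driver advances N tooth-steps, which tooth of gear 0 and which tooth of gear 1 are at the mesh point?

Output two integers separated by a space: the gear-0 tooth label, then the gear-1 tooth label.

Gear 0 (driver, T0=25): tooth at mesh = N mod T0
  107 = 4 * 25 + 7, so 107 mod 25 = 7
  gear 0 tooth = 7
Gear 1 (driven, T1=24): tooth at mesh = (-N) mod T1
  107 = 4 * 24 + 11, so 107 mod 24 = 11
  (-107) mod 24 = (-11) mod 24 = 24 - 11 = 13
Mesh after 107 steps: gear-0 tooth 7 meets gear-1 tooth 13

Answer: 7 13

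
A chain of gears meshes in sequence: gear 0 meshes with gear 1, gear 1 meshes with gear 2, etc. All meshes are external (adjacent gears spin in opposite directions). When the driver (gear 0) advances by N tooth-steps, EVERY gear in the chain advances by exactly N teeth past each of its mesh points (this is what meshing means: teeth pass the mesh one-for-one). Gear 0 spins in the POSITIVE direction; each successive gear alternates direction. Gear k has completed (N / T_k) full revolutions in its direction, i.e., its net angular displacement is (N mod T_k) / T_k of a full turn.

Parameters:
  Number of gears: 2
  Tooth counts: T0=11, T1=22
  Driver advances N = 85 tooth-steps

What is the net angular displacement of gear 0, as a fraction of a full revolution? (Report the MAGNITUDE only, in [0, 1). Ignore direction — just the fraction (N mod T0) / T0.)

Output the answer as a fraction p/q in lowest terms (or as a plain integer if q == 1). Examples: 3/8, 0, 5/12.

Answer: 8/11

Derivation:
Chain of 2 gears, tooth counts: [11, 22]
  gear 0: T0=11, direction=positive, advance = 85 mod 11 = 8 teeth = 8/11 turn
  gear 1: T1=22, direction=negative, advance = 85 mod 22 = 19 teeth = 19/22 turn
Gear 0: 85 mod 11 = 8
Fraction = 8 / 11 = 8/11 (gcd(8,11)=1) = 8/11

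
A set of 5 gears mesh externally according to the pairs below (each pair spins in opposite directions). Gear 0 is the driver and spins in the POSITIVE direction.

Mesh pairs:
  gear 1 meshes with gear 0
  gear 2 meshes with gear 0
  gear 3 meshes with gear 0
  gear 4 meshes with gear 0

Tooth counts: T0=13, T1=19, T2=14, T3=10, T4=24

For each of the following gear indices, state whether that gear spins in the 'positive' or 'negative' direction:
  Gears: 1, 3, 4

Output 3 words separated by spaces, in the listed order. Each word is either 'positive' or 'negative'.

Gear 0 (driver): positive (depth 0)
  gear 1: meshes with gear 0 -> depth 1 -> negative (opposite of gear 0)
  gear 2: meshes with gear 0 -> depth 1 -> negative (opposite of gear 0)
  gear 3: meshes with gear 0 -> depth 1 -> negative (opposite of gear 0)
  gear 4: meshes with gear 0 -> depth 1 -> negative (opposite of gear 0)
Queried indices 1, 3, 4 -> negative, negative, negative

Answer: negative negative negative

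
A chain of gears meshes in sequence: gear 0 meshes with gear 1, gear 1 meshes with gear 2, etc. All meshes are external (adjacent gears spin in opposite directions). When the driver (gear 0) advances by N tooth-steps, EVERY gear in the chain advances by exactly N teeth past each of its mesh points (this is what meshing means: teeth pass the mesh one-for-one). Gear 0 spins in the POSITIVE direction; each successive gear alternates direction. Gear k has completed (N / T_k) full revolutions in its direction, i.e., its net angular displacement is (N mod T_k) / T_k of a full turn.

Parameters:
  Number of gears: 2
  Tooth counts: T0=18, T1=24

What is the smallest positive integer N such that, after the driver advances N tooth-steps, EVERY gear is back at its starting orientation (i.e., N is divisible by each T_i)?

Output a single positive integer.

Answer: 72

Derivation:
Gear k returns to start when N is a multiple of T_k.
All gears at start simultaneously when N is a common multiple of [18, 24]; the smallest such N is lcm(18, 24).
Start: lcm = T0 = 18
Fold in T1=24: gcd(18, 24) = 6; lcm(18, 24) = 18 * 24 / 6 = 432 / 6 = 72
Full cycle length = 72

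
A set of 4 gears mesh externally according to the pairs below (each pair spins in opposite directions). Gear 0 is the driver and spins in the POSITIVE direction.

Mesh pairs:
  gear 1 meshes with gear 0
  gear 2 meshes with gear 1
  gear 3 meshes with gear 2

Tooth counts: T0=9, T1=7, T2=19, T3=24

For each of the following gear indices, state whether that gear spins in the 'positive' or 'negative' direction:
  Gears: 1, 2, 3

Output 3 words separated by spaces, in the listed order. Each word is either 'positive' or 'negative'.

Answer: negative positive negative

Derivation:
Gear 0 (driver): positive (depth 0)
  gear 1: meshes with gear 0 -> depth 1 -> negative (opposite of gear 0)
  gear 2: meshes with gear 1 -> depth 2 -> positive (opposite of gear 1)
  gear 3: meshes with gear 2 -> depth 3 -> negative (opposite of gear 2)
Queried indices 1, 2, 3 -> negative, positive, negative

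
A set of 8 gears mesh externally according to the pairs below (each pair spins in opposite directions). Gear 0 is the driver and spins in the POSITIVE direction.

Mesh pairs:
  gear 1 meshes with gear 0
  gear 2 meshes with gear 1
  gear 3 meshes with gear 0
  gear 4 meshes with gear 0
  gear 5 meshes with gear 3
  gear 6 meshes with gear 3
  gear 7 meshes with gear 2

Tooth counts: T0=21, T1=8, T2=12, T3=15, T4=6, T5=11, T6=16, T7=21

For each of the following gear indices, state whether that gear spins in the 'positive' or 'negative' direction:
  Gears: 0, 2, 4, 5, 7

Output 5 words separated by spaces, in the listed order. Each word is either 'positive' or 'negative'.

Answer: positive positive negative positive negative

Derivation:
Gear 0 (driver): positive (depth 0)
  gear 1: meshes with gear 0 -> depth 1 -> negative (opposite of gear 0)
  gear 2: meshes with gear 1 -> depth 2 -> positive (opposite of gear 1)
  gear 3: meshes with gear 0 -> depth 1 -> negative (opposite of gear 0)
  gear 4: meshes with gear 0 -> depth 1 -> negative (opposite of gear 0)
  gear 5: meshes with gear 3 -> depth 2 -> positive (opposite of gear 3)
  gear 6: meshes with gear 3 -> depth 2 -> positive (opposite of gear 3)
  gear 7: meshes with gear 2 -> depth 3 -> negative (opposite of gear 2)
Queried indices 0, 2, 4, 5, 7 -> positive, positive, negative, positive, negative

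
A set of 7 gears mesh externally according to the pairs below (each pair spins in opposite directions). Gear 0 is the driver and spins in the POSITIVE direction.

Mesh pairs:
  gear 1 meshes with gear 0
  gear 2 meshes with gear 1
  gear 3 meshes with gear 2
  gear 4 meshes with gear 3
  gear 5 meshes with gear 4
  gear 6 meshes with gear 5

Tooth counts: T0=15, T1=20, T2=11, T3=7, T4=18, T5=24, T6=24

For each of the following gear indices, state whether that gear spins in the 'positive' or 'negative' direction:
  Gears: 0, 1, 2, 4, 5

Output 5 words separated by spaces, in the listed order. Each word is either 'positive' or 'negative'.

Gear 0 (driver): positive (depth 0)
  gear 1: meshes with gear 0 -> depth 1 -> negative (opposite of gear 0)
  gear 2: meshes with gear 1 -> depth 2 -> positive (opposite of gear 1)
  gear 3: meshes with gear 2 -> depth 3 -> negative (opposite of gear 2)
  gear 4: meshes with gear 3 -> depth 4 -> positive (opposite of gear 3)
  gear 5: meshes with gear 4 -> depth 5 -> negative (opposite of gear 4)
  gear 6: meshes with gear 5 -> depth 6 -> positive (opposite of gear 5)
Queried indices 0, 1, 2, 4, 5 -> positive, negative, positive, positive, negative

Answer: positive negative positive positive negative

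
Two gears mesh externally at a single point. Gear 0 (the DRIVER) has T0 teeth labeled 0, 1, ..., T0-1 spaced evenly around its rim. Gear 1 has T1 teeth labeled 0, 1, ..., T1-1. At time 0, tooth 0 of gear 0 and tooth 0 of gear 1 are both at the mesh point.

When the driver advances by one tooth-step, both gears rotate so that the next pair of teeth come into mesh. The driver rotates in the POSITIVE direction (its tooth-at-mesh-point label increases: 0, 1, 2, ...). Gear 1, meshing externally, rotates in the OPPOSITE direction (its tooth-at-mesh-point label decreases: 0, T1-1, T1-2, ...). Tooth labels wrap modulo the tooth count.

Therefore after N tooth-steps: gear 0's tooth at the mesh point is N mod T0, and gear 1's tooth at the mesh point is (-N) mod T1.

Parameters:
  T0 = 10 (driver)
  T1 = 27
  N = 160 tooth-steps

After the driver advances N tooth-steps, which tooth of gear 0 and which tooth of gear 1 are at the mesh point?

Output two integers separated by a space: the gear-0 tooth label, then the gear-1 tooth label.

Gear 0 (driver, T0=10): tooth at mesh = N mod T0
  160 = 16 * 10 + 0, so 160 mod 10 = 0
  gear 0 tooth = 0
Gear 1 (driven, T1=27): tooth at mesh = (-N) mod T1
  160 = 5 * 27 + 25, so 160 mod 27 = 25
  (-160) mod 27 = (-25) mod 27 = 27 - 25 = 2
Mesh after 160 steps: gear-0 tooth 0 meets gear-1 tooth 2

Answer: 0 2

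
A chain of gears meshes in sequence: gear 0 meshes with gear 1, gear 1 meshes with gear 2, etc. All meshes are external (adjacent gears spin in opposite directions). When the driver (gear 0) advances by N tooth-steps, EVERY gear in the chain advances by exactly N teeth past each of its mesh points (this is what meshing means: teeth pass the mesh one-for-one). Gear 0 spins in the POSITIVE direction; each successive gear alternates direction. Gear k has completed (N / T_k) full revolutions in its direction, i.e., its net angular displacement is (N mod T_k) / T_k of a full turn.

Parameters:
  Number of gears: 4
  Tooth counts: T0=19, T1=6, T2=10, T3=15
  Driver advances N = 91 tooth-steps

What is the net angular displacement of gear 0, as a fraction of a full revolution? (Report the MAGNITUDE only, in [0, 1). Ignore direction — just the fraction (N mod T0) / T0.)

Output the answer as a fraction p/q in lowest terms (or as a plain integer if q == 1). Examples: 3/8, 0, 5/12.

Chain of 4 gears, tooth counts: [19, 6, 10, 15]
  gear 0: T0=19, direction=positive, advance = 91 mod 19 = 15 teeth = 15/19 turn
  gear 1: T1=6, direction=negative, advance = 91 mod 6 = 1 teeth = 1/6 turn
  gear 2: T2=10, direction=positive, advance = 91 mod 10 = 1 teeth = 1/10 turn
  gear 3: T3=15, direction=negative, advance = 91 mod 15 = 1 teeth = 1/15 turn
Gear 0: 91 mod 19 = 15
Fraction = 15 / 19 = 15/19 (gcd(15,19)=1) = 15/19

Answer: 15/19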